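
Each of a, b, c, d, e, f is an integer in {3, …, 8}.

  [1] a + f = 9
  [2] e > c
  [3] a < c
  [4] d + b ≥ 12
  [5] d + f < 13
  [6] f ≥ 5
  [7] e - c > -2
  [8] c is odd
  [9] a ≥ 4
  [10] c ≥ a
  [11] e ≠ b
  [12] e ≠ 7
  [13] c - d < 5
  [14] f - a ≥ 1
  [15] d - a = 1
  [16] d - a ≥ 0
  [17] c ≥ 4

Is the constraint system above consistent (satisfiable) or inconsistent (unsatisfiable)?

The assignment a = 4, b = 7, c = 7, d = 5, e = 8, f = 5 works:
  constraint 1 holds since a + f = 9.
  constraint 4 holds since d + b = 12.
The rest check out directly.

Satisfiable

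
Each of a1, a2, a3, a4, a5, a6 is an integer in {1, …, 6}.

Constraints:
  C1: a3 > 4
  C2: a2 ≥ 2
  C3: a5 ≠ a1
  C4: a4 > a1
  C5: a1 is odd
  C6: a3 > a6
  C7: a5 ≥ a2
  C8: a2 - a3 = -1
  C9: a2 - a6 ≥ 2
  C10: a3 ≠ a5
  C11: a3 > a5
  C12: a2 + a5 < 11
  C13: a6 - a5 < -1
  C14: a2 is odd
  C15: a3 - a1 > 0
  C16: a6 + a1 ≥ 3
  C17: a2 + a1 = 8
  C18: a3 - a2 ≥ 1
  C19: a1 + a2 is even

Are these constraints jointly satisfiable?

Satisfiable

Try a1 = 3, a2 = 5, a3 = 6, a4 = 6, a5 = 5, a6 = 2.
Check constraint 8: a2 - a3 = -1; constraint 9: a2 - a6 = 3. The remaining constraints are straightforward to verify.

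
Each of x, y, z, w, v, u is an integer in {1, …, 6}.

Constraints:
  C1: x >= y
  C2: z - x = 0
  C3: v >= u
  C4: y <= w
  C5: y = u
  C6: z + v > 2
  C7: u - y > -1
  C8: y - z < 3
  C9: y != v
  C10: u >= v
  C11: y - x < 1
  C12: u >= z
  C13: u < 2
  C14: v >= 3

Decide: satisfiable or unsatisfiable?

From constraints 10 and 14: u ≥ v and v ≥ 3, so u ≥ 3. From constraint 13: u ≤ 1. But 1 < 3, so no value of u works.

Unsatisfiable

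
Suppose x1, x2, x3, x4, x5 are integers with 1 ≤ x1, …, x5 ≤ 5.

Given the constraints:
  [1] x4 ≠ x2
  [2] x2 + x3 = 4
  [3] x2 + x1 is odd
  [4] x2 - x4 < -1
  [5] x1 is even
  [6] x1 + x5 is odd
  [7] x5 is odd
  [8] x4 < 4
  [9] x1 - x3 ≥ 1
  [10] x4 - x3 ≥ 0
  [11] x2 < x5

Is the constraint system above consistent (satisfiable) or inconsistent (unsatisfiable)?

One satisfying assignment is x1 = 4, x2 = 1, x3 = 3, x4 = 3, x5 = 3.
For the less obvious constraints — constraint 2: x2 + x3 = 4; constraint 4: x2 - x4 = -2 — and the others hold by inspection.

Satisfiable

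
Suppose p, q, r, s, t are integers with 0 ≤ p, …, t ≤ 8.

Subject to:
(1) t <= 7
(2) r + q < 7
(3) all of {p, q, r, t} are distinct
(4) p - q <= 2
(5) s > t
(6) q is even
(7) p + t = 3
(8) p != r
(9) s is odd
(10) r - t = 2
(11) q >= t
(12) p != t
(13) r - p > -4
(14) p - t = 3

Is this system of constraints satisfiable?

Take p = 3, q = 4, r = 2, s = 1, t = 0. Then constraint 2: r + q = 6; constraint 4: p - q = -1, and every other listed constraint is also met.

Satisfiable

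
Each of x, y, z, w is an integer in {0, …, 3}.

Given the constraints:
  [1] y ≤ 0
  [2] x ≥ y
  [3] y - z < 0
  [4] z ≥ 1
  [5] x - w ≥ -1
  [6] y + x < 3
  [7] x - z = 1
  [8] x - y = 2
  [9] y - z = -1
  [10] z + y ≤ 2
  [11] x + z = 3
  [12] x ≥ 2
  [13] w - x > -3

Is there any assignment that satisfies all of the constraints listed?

Satisfiable

One satisfying assignment is x = 2, y = 0, z = 1, w = 2.
For the less obvious constraints — constraint 3: y - z = -1; constraint 5: x - w = 0; constraint 6: y + x = 2 — and the others hold by inspection.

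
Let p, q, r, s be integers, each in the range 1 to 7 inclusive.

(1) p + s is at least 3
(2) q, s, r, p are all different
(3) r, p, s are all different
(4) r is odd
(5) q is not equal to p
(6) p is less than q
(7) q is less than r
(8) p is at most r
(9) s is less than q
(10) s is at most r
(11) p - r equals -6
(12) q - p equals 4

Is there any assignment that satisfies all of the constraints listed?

Satisfiable

Try p = 1, q = 5, r = 7, s = 2.
Check constraint 1: p + s = 3; constraint 11: p - r = -6. The remaining constraints are straightforward to verify.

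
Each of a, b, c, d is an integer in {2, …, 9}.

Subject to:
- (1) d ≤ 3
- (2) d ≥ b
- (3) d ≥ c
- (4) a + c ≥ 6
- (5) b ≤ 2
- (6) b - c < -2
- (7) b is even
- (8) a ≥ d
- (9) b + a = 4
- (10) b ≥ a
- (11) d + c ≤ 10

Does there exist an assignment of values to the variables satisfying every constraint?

Unsatisfiable

From constraints 5 and 10: a ≤ b ≤ 2. From constraints 1 and 3: c ≤ d ≤ 3. Hence a + c ≤ 5. But constraint 4 requires a + c ≥ 6, and 6 > 5. Contradiction.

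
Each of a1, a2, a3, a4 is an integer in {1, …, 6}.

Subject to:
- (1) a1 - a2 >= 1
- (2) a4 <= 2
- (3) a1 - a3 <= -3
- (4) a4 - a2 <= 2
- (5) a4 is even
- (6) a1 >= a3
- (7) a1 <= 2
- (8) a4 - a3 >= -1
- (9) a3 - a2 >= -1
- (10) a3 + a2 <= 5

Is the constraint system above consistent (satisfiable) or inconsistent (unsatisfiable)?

Constraints 1, 3, 4, and 8 give a3 − a1 ≥ 3, a1 − a2 ≥ 1, a2 − a4 ≥ -2, a4 − a3 ≥ -1.
Adding all 4 inequalities: the left sides telescope to 0, and the right sides sum to 3 + 1 + (-2) + (-1) = 1. So 0 ≥ 1, which is false.

Unsatisfiable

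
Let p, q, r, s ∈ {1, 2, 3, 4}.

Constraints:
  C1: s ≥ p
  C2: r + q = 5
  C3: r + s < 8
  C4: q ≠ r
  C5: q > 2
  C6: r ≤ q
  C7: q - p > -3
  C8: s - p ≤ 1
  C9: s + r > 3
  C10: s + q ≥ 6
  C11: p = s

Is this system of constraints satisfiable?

Satisfiable

One satisfying assignment is p = 3, q = 3, r = 2, s = 3.
For the less obvious constraints — constraint 2: r + q = 5; constraint 3: r + s = 5; constraint 7: q - p = 0 — and the others hold by inspection.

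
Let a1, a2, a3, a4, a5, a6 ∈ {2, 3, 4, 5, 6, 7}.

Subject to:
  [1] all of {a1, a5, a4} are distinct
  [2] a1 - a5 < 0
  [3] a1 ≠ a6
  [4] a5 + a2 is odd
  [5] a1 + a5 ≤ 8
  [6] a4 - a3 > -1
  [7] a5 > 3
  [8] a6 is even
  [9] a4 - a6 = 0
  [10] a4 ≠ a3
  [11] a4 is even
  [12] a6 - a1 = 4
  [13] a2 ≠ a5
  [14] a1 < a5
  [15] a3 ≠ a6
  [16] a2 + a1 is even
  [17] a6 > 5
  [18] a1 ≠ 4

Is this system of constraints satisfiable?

Satisfiable

Try a1 = 2, a2 = 6, a3 = 5, a4 = 6, a5 = 5, a6 = 6.
Check constraint 2: a1 - a5 = -3; constraint 5: a1 + a5 = 7; constraint 6: a4 - a3 = 1. The remaining constraints are straightforward to verify.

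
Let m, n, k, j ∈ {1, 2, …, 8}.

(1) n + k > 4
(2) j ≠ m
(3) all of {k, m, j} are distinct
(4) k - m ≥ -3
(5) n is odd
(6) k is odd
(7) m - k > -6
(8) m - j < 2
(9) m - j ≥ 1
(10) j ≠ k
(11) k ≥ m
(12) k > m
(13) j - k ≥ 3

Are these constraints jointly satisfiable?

Constraints 4, 9, and 13 give j − k ≥ 3, k − m ≥ -3, m − j ≥ 1.
Adding all 3 inequalities: the left sides telescope to 0, and the right sides sum to 3 + (-3) + 1 = 1. So 0 ≥ 1, which is false.

Unsatisfiable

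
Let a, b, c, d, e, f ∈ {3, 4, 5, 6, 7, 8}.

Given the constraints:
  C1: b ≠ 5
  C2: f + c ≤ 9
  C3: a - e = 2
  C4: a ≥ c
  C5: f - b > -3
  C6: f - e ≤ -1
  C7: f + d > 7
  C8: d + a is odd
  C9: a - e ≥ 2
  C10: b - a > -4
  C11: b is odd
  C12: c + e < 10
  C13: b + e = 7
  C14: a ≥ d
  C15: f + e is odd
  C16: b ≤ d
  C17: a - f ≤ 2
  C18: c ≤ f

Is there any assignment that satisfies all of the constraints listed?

Constraints 6, 9, and 17 give f − a ≥ -2, a − e ≥ 2, e − f ≥ 1.
Adding all 3 inequalities: the left sides telescope to 0, and the right sides sum to (-2) + 2 + 1 = 1. So 0 ≥ 1, which is false.

Unsatisfiable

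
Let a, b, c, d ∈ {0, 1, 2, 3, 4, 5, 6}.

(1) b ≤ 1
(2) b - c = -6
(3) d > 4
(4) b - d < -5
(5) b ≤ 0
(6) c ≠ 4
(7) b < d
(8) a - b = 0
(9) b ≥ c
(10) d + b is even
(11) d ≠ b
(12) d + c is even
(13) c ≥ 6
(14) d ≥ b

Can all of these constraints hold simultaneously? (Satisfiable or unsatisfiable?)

Unsatisfiable

From constraints 9 and 13: b ≥ c and c ≥ 6, so b ≥ 6. From constraint 1: b ≤ 1. But 1 < 6, so no value of b works.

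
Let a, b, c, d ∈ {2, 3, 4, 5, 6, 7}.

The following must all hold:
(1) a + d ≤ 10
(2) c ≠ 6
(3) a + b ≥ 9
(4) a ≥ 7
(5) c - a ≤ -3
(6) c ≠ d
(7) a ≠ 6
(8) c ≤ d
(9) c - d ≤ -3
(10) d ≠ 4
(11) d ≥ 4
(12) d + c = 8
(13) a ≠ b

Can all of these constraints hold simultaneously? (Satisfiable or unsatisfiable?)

From constraint 4: a ≥ 7. From constraint 11: d ≥ 4. Hence a + d ≥ 11. But constraint 1 requires a + d ≤ 10, and 10 < 11. Contradiction.

Unsatisfiable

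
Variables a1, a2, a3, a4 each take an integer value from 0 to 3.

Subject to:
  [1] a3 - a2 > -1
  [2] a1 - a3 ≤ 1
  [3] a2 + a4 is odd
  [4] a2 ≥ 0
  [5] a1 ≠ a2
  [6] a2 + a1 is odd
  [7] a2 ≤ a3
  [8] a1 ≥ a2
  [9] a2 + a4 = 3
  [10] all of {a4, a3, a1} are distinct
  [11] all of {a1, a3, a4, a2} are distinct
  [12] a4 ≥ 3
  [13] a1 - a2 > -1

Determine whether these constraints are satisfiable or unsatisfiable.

The assignment a1 = 1, a2 = 0, a3 = 2, a4 = 3 works:
  constraint 1 holds since a3 - a2 = 2.
  constraint 2 holds since a1 - a3 = -1.
  constraint 9 holds since a2 + a4 = 3.
The rest check out directly.

Satisfiable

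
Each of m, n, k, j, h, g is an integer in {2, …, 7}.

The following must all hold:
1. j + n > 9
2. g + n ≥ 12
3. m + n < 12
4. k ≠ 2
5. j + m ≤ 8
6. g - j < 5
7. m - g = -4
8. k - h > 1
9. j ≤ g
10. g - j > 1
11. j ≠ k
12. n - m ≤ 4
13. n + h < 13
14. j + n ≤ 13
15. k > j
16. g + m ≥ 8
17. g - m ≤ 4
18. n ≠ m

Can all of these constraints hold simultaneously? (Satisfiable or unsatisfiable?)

One satisfying assignment is m = 3, n = 7, k = 7, j = 3, h = 3, g = 7.
For the less obvious constraints — constraint 1: j + n = 10; constraint 2: g + n = 14; constraint 3: m + n = 10 — and the others hold by inspection.

Satisfiable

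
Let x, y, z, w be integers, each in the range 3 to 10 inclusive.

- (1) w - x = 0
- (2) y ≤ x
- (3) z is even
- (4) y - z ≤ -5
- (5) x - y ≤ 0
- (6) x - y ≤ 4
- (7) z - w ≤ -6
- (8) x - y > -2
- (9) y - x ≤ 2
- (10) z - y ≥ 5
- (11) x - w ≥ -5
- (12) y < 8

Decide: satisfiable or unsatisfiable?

Constraints 6, 7, 10, and 11 give x − w ≥ -5, w − z ≥ 6, z − y ≥ 5, y − x ≥ -4.
Adding all 4 inequalities: the left sides telescope to 0, and the right sides sum to (-5) + 6 + 5 + (-4) = 2. So 0 ≥ 2, which is false.

Unsatisfiable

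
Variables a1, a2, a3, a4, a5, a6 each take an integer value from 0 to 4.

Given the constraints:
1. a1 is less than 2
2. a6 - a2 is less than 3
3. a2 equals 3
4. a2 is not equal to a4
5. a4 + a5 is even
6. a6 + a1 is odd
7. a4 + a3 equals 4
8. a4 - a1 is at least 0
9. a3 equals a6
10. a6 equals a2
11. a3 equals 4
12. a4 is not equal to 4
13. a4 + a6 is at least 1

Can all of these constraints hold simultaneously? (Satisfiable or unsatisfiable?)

Unsatisfiable

Constraint 11 fixes a3 = 4 and constraint 3 fixes a2 = 3. Constraints 9 and 10 give a3 = a6 = a2, so a3 = a2. But 4 ≠ 3 — contradiction.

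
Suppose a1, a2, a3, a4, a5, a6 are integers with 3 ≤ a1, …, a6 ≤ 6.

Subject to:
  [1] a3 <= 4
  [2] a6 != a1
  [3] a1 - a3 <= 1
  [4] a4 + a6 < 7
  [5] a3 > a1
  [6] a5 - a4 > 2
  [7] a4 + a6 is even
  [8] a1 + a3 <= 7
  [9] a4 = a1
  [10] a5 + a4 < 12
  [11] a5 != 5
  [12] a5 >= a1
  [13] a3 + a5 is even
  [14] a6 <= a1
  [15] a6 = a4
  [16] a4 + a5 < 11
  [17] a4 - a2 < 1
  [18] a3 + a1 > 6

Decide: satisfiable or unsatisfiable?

From constraints 9 and 15, a6 = a4 = a1, so a6 = a1. But constraint 2 says a6 ≠ a1. Contradiction.

Unsatisfiable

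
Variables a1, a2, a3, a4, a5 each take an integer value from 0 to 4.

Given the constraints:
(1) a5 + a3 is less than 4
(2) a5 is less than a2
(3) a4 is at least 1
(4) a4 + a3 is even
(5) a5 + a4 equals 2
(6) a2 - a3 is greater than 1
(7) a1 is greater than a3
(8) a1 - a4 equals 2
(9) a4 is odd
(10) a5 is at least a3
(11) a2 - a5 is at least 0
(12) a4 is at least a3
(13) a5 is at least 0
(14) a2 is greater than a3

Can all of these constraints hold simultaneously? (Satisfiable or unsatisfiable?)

Satisfiable

Take a1 = 3, a2 = 3, a3 = 1, a4 = 1, a5 = 1. Then constraint 1: a5 + a3 = 2; constraint 5: a5 + a4 = 2; constraint 6: a2 - a3 = 2, and every other listed constraint is also met.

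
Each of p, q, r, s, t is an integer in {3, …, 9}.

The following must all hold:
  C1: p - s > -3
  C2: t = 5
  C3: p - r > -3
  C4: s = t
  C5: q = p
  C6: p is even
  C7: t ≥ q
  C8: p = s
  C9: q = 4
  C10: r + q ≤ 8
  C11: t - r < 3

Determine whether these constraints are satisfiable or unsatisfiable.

Constraint 9 fixes q = 4 and constraint 2 fixes t = 5. Constraints 4, 5, and 8 give q = p = s = t, so q = t. But 4 ≠ 5 — contradiction.

Unsatisfiable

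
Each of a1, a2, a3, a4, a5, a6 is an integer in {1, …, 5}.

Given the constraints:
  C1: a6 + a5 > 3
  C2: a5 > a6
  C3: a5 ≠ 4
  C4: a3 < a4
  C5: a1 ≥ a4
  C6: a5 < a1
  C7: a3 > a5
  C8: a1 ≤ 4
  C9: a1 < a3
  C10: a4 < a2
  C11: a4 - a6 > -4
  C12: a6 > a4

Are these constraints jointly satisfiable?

Constraints 2, 4, 6, 9, and 12 give a4 < a6, a6 < a5, a5 < a1, a1 < a3, a3 < a4. Chaining: a4 < a6 < a5 < a1 < a3 < a4, which forces a4 < a4 — impossible.

Unsatisfiable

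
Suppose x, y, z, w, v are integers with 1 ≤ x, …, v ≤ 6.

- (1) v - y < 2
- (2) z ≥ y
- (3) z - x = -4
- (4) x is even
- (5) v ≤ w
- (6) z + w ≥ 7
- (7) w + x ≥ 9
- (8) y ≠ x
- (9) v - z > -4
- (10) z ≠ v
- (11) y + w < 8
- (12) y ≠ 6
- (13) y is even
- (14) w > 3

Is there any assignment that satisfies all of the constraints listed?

Satisfiable

The assignment x = 6, y = 2, z = 2, w = 5, v = 1 works:
  constraint 1 holds since v - y = -1.
  constraint 3 holds since z - x = -4.
  constraint 6 holds since z + w = 7.
The rest check out directly.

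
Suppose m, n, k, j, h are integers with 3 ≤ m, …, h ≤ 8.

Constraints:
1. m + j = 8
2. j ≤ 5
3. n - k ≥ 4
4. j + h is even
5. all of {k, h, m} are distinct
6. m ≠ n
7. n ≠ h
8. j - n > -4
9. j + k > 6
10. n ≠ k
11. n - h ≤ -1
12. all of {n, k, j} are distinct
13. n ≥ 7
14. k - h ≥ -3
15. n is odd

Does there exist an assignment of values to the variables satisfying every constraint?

Unsatisfiable

Constraints 3, 11, and 14 give k − h ≥ -3, h − n ≥ 1, n − k ≥ 4.
Adding all 3 inequalities: the left sides telescope to 0, and the right sides sum to (-3) + 1 + 4 = 2. So 0 ≥ 2, which is false.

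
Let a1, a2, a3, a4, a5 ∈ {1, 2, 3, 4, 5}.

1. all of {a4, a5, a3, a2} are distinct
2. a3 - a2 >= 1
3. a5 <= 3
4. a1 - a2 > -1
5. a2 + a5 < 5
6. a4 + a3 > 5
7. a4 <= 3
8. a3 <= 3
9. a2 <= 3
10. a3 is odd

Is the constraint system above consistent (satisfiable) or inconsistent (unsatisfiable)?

Constraints 3, 7, 8, and 9 confine each of a4, a5, a3, a2 to the 3 values {1, …, 3} (the domain already gives each ≥ 1).
Constraint 1 requires all 4 of them to be distinct, but only 3 values are available — impossible by the pigeonhole principle.

Unsatisfiable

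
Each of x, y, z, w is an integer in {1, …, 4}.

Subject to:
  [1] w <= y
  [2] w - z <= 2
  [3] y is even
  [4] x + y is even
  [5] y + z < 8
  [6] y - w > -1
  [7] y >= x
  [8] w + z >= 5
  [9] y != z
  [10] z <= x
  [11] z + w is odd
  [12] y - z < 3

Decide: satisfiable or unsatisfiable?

Setting (x, y, z, w) = (4, 4, 2, 3) satisfies everything: constraint 2: w - z = 1; constraint 5: y + z = 6; constraint 6: y - w = 1, and the others follow.

Satisfiable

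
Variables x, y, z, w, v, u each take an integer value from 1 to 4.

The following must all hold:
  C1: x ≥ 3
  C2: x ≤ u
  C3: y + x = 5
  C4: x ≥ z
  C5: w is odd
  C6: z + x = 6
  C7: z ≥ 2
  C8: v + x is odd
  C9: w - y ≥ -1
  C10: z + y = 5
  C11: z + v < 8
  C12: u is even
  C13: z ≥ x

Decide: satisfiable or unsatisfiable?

Setting (x, y, z, w, v, u) = (3, 2, 3, 3, 4, 4) satisfies everything: constraint 3: y + x = 5; constraint 6: z + x = 6, and the others follow.

Satisfiable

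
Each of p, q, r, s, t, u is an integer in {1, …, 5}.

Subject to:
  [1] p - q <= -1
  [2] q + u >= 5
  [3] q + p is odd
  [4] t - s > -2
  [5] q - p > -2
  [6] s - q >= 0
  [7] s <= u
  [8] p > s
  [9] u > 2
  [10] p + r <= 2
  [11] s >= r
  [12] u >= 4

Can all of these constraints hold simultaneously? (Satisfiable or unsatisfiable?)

Unsatisfiable

Constraints 1, 6, and 8 give p < q, q ≤ s, s < p. Chaining: p < q ≤ s < p, which forces p < p — impossible.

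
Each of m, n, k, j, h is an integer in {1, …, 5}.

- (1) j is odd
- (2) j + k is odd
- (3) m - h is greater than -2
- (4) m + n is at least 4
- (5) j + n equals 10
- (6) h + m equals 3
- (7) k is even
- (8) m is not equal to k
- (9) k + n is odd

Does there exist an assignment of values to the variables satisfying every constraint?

The assignment m = 1, n = 5, k = 2, j = 5, h = 2 works:
  constraint 3 holds since m - h = -1.
  constraint 4 holds since m + n = 6.
The rest check out directly.

Satisfiable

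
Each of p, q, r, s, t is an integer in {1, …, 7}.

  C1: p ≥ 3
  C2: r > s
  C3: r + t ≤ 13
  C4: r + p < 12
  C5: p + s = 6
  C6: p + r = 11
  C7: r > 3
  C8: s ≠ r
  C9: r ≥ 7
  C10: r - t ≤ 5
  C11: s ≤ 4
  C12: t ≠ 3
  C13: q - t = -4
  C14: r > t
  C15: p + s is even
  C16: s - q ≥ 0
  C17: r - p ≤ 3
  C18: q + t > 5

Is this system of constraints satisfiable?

The assignment p = 4, q = 1, r = 7, s = 2, t = 5 works:
  constraint 3 holds since r + t = 12.
  constraint 4 holds since r + p = 11.
  constraint 5 holds since p + s = 6.
The rest check out directly.

Satisfiable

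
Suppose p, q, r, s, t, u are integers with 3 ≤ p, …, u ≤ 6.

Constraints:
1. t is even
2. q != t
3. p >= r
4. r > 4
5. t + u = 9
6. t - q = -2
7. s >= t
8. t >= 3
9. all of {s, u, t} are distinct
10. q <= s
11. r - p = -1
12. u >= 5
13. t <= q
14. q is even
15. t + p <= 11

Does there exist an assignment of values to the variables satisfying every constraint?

Try p = 6, q = 6, r = 5, s = 6, t = 4, u = 5.
Check constraint 5: t + u = 9; constraint 6: t - q = -2; constraint 11: r - p = -1. The remaining constraints are straightforward to verify.

Satisfiable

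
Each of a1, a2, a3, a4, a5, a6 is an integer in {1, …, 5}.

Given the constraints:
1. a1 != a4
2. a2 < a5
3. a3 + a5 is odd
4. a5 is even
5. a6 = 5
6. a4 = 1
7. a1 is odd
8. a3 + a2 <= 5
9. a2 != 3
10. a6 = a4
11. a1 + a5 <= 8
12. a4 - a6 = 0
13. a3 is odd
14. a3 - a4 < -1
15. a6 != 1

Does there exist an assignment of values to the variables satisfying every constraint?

Unsatisfiable

Constraint 5 fixes a6 = 5 and constraint 6 fixes a4 = 1, but constraint 10 requires a6 = a4. Since 5 ≠ 1, contradiction.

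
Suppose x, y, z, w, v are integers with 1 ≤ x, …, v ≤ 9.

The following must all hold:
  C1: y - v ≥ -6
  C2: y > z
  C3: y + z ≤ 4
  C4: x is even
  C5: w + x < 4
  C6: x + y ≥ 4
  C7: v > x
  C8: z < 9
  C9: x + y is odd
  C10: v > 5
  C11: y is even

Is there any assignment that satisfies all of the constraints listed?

Constraint 4 makes x even and constraint 11 makes y even, so x + y must be even. Constraint 9 says x + y is odd — contradiction.

Unsatisfiable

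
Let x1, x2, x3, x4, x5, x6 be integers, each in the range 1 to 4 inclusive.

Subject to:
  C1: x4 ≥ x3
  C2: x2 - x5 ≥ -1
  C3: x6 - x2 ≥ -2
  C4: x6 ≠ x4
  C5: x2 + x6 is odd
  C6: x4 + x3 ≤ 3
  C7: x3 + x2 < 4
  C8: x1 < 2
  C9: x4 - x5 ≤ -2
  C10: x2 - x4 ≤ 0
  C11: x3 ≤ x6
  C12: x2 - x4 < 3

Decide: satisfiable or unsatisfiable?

Constraints 2, 9, and 10 give x5 − x4 ≥ 2, x4 − x2 ≥ 0, x2 − x5 ≥ -1.
Adding all 3 inequalities: the left sides telescope to 0, and the right sides sum to 2 + 0 + (-1) = 1. So 0 ≥ 1, which is false.

Unsatisfiable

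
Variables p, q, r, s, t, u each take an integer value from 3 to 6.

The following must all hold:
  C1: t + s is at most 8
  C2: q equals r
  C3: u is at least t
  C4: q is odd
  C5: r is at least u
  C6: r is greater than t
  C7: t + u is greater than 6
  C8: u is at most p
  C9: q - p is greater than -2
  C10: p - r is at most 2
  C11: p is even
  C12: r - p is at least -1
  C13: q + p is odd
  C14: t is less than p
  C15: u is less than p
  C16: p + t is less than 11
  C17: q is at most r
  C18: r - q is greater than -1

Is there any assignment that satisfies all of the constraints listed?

Satisfiable

Try p = 6, q = 5, r = 5, s = 5, t = 3, u = 4.
Check constraint 1: t + s = 8; constraint 7: t + u = 7; constraint 9: q - p = -1. The remaining constraints are straightforward to verify.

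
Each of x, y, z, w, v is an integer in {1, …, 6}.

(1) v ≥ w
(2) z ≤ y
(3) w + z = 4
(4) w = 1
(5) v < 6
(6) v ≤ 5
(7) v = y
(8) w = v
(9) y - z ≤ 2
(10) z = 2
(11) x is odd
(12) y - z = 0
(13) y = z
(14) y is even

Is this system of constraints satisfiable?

Constraint 4 fixes w = 1 and constraint 10 fixes z = 2. Constraints 7, 8, and 13 give w = v = y = z, so w = z. But 1 ≠ 2 — contradiction.

Unsatisfiable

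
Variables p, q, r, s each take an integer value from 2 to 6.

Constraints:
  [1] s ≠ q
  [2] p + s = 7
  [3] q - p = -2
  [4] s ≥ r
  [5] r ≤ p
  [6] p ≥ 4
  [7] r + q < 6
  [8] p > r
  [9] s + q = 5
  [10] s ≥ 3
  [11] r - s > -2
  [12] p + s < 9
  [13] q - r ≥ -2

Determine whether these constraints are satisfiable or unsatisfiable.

Satisfiable

One satisfying assignment is p = 4, q = 2, r = 3, s = 3.
For the less obvious constraints — constraint 2: p + s = 7; constraint 3: q - p = -2; constraint 7: r + q = 5 — and the others hold by inspection.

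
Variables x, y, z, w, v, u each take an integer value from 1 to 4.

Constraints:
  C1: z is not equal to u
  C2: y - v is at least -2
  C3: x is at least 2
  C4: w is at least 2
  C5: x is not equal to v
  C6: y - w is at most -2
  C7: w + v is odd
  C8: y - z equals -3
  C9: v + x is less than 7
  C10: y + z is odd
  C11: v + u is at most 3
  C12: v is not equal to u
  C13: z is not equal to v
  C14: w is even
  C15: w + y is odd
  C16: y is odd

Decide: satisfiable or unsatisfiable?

Satisfiable

One satisfying assignment is x = 4, y = 1, z = 4, w = 4, v = 1, u = 2.
For the less obvious constraints — constraint 2: y - v = 0; constraint 6: y - w = -3 — and the others hold by inspection.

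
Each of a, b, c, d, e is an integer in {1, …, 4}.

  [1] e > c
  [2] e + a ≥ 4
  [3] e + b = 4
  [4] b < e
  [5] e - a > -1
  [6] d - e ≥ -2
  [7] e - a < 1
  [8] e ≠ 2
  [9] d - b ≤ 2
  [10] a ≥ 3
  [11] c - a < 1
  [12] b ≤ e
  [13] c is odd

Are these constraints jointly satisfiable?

Satisfiable

The assignment a = 3, b = 1, c = 1, d = 3, e = 3 works:
  constraint 2 holds since e + a = 6.
  constraint 3 holds since e + b = 4.
  constraint 5 holds since e - a = 0.
The rest check out directly.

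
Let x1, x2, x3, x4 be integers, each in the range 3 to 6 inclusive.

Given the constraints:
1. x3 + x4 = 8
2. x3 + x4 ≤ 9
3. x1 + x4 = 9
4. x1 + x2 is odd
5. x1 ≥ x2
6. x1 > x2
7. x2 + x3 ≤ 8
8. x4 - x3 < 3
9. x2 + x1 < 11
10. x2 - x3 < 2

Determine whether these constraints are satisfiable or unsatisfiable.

Satisfiable

Try x1 = 5, x2 = 4, x3 = 4, x4 = 4.
Check constraint 1: x3 + x4 = 8; constraint 2: x3 + x4 = 8; constraint 3: x1 + x4 = 9. The remaining constraints are straightforward to verify.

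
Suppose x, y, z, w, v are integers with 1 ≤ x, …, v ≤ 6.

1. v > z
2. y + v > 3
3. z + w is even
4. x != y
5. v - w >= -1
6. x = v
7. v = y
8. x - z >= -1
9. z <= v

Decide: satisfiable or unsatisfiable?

From constraints 6 and 7, x = v = y, so x = y. But constraint 4 says x ≠ y. Contradiction.

Unsatisfiable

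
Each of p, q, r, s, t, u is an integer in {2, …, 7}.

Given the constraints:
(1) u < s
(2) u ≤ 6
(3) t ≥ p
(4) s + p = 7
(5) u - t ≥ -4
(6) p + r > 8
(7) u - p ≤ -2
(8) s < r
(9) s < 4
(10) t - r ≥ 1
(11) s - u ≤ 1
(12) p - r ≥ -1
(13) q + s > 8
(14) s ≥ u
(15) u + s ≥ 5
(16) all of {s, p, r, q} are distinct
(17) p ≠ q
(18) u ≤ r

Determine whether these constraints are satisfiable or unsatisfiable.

Satisfiable

One satisfying assignment is p = 4, q = 6, r = 5, s = 3, t = 6, u = 2.
For the less obvious constraints — constraint 4: s + p = 7; constraint 5: u - t = -4; constraint 6: p + r = 9 — and the others hold by inspection.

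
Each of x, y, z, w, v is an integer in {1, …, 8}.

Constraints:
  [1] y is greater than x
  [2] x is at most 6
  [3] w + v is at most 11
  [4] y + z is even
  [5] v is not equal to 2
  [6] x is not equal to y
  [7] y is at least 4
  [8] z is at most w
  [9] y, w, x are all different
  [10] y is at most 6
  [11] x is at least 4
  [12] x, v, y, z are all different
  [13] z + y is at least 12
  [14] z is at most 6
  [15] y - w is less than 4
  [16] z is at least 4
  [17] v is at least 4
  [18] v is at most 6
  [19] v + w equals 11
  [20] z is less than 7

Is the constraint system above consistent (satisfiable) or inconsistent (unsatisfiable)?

Unsatisfiable

Constraints 2, 7, 10, 11, 14, 16, 17, and 18 confine each of x, v, y, z to the 3 values {4, …, 6}.
Constraint 12 requires all 4 of them to be distinct, but only 3 values are available — impossible by the pigeonhole principle.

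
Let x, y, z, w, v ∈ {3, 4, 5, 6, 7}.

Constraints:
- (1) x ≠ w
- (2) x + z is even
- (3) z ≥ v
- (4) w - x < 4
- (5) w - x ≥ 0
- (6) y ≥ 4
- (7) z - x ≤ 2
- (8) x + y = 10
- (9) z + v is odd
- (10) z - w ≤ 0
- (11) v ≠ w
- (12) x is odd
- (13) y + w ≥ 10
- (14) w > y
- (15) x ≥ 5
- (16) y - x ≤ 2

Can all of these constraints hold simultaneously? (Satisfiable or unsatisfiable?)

Satisfiable

Take x = 5, y = 5, z = 7, w = 7, v = 4. Then constraint 4: w - x = 2; constraint 5: w - x = 2; constraint 7: z - x = 2, and every other listed constraint is also met.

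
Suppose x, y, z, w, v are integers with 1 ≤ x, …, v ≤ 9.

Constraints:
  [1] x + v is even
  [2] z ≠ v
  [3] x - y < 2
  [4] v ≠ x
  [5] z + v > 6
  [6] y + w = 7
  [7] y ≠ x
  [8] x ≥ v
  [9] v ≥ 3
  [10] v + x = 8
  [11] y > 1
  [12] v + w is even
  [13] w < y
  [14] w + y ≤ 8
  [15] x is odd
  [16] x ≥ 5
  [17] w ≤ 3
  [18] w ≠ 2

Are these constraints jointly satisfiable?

Setting (x, y, z, w, v) = (5, 4, 4, 3, 3) satisfies everything: constraint 3: x - y = 1; constraint 5: z + v = 7; constraint 6: y + w = 7, and the others follow.

Satisfiable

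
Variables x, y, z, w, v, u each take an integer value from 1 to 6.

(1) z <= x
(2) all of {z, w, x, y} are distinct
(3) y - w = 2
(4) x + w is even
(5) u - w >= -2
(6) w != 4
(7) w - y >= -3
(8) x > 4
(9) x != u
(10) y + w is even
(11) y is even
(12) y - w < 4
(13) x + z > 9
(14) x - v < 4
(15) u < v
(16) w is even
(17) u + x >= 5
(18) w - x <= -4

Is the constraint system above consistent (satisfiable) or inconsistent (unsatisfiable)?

Satisfiable

Setting (x, y, z, w, v, u) = (6, 4, 5, 2, 4, 2) satisfies everything: constraint 3: y - w = 2; constraint 5: u - w = 0, and the others follow.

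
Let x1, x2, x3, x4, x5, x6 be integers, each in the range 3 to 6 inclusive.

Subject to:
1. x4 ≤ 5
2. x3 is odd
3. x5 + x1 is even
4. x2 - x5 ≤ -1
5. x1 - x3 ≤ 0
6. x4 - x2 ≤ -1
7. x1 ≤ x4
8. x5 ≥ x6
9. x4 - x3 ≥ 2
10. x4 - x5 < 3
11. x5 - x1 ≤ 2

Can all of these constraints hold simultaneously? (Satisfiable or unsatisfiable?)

Unsatisfiable

Constraints 4, 5, 6, 9, and 11 give x2 − x4 ≥ 1, x4 − x3 ≥ 2, x3 − x1 ≥ 0, x1 − x5 ≥ -2, x5 − x2 ≥ 1.
Adding all 5 inequalities: the left sides telescope to 0, and the right sides sum to 1 + 2 + 0 + (-2) + 1 = 2. So 0 ≥ 2, which is false.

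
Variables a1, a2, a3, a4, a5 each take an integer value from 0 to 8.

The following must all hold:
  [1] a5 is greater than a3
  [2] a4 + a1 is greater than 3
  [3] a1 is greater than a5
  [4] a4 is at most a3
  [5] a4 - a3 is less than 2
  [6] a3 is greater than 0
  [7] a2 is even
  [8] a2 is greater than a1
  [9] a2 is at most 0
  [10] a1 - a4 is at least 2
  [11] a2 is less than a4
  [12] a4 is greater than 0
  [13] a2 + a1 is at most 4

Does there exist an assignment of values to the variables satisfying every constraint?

Unsatisfiable

Constraints 1, 3, 4, 8, and 11 give a1 < a2, a2 < a4, a4 ≤ a3, a3 < a5, a5 < a1. Chaining: a1 < a2 < a4 ≤ a3 < a5 < a1, which forces a1 < a1 — impossible.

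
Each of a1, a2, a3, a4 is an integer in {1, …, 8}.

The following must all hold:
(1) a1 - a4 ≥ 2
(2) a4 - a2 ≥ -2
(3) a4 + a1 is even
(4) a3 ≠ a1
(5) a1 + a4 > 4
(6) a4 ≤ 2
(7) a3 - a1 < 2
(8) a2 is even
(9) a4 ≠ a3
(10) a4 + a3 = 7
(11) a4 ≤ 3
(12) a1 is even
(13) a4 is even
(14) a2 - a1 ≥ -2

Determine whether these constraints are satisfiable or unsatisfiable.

Satisfiable

Try a1 = 4, a2 = 4, a3 = 5, a4 = 2.
Check constraint 1: a1 - a4 = 2; constraint 2: a4 - a2 = -2; constraint 5: a1 + a4 = 6. The remaining constraints are straightforward to verify.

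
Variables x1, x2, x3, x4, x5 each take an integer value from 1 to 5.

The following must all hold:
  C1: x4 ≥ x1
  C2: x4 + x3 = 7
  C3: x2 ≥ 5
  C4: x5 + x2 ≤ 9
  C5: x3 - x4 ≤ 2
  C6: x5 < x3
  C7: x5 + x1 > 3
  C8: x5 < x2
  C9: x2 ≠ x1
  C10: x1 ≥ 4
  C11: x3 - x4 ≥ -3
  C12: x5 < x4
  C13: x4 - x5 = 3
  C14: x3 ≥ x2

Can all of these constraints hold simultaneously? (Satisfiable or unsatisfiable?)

Unsatisfiable

From constraints 1 and 10: x4 ≥ x1 ≥ 4. From constraints 3 and 14: x3 ≥ x2 ≥ 5. Hence x4 + x3 ≥ 9. But constraint 2 requires x4 + x3 = 7, and 7 < 9. Contradiction.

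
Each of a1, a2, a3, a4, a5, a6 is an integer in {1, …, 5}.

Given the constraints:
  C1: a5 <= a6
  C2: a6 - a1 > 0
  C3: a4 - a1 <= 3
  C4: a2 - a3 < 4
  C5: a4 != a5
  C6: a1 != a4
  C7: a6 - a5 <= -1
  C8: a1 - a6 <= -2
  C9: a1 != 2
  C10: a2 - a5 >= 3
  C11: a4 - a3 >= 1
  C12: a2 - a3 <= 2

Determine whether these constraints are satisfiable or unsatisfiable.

Constraints 3, 7, 8, 10, 11, and 12 give a1 − a4 ≥ -3, a4 − a3 ≥ 1, a3 − a2 ≥ -2, a2 − a5 ≥ 3, a5 − a6 ≥ 1, a6 − a1 ≥ 2.
Adding all 6 inequalities: the left sides telescope to 0, and the right sides sum to (-3) + 1 + (-2) + 3 + 1 + 2 = 2. So 0 ≥ 2, which is false.

Unsatisfiable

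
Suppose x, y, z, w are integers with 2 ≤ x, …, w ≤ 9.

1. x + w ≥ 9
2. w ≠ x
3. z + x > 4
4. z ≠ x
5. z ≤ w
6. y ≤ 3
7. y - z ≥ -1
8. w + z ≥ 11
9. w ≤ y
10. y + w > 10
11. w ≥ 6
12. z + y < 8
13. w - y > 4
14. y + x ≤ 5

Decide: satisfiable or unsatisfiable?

Unsatisfiable

From constraints 9 and 11: y ≥ w and w ≥ 6, so y ≥ 6. From constraint 6: y ≤ 3. But 3 < 6, so no value of y works.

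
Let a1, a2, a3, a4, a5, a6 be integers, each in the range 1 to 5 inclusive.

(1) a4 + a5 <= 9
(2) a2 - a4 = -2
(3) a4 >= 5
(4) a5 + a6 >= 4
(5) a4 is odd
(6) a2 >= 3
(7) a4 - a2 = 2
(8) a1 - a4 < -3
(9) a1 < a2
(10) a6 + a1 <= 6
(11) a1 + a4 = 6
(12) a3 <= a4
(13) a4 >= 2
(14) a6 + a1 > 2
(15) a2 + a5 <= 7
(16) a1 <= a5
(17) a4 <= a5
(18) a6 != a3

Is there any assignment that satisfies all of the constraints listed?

Unsatisfiable

From constraint 6: a2 ≥ 3. From constraints 3 and 17: a5 ≥ a4 ≥ 5. Hence a2 + a5 ≥ 8. But constraint 15 requires a2 + a5 ≤ 7, and 7 < 8. Contradiction.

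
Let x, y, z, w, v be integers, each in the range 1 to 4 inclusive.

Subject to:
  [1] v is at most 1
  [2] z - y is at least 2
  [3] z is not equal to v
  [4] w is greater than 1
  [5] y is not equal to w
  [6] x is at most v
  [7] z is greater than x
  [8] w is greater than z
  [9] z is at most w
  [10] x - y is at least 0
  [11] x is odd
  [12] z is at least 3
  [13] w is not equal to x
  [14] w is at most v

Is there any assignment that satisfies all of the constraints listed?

From constraints 9 and 12: w ≥ z and z ≥ 3, so w ≥ 3. From constraints 1 and 14: w ≤ v and v ≤ 1, so w ≤ 1. But 1 < 3, so no value of w works.

Unsatisfiable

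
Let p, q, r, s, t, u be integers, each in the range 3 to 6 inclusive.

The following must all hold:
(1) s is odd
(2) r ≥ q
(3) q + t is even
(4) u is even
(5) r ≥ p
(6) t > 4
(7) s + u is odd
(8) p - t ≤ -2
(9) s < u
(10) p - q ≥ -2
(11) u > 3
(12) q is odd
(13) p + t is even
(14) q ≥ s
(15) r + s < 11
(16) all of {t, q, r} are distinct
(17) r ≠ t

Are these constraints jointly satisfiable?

Setting (p, q, r, s, t, u) = (3, 3, 6, 3, 5, 6) satisfies everything: constraint 8: p - t = -2; constraint 10: p - q = 0; constraint 15: r + s = 9, and the others follow.

Satisfiable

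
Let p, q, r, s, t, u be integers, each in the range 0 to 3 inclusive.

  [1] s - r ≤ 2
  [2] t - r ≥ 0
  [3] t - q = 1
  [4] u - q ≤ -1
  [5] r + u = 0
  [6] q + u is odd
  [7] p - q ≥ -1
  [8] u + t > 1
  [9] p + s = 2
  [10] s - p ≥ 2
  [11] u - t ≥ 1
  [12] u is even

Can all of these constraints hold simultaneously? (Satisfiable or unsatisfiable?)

Constraints 1, 2, 4, 7, 10, and 11 give q − u ≥ 1, u − t ≥ 1, t − r ≥ 0, r − s ≥ -2, s − p ≥ 2, p − q ≥ -1.
Adding all 6 inequalities: the left sides telescope to 0, and the right sides sum to 1 + 1 + 0 + (-2) + 2 + (-1) = 1. So 0 ≥ 1, which is false.

Unsatisfiable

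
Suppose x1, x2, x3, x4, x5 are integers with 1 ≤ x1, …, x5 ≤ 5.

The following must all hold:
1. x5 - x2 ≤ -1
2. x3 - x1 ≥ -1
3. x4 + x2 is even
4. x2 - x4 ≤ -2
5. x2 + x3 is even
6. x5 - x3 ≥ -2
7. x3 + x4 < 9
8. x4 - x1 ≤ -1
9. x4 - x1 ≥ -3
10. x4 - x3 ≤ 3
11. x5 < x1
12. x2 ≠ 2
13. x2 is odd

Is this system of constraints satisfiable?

Constraints 1, 2, 4, 6, and 8 give x4 − x2 ≥ 2, x2 − x5 ≥ 1, x5 − x3 ≥ -2, x3 − x1 ≥ -1, x1 − x4 ≥ 1.
Adding all 5 inequalities: the left sides telescope to 0, and the right sides sum to 2 + 1 + (-2) + (-1) + 1 = 1. So 0 ≥ 1, which is false.

Unsatisfiable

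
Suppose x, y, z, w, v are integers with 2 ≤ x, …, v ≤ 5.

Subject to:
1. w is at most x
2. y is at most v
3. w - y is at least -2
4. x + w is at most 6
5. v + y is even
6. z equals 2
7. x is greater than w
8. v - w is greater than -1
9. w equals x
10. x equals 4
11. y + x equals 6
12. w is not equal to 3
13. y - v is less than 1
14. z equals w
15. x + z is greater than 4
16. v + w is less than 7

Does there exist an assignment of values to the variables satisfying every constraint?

Unsatisfiable

Constraint 6 fixes z = 2 and constraint 10 fixes x = 4. Constraints 9 and 14 give z = w = x, so z = x. But 2 ≠ 4 — contradiction.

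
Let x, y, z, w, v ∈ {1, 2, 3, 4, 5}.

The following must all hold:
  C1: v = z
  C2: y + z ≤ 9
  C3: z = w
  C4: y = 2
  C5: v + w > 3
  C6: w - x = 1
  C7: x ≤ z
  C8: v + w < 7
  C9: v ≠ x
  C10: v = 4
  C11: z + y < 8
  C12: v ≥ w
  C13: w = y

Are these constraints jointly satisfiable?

Unsatisfiable

Constraint 10 fixes v = 4 and constraint 4 fixes y = 2. Constraints 1, 3, and 13 give v = z = w = y, so v = y. But 4 ≠ 2 — contradiction.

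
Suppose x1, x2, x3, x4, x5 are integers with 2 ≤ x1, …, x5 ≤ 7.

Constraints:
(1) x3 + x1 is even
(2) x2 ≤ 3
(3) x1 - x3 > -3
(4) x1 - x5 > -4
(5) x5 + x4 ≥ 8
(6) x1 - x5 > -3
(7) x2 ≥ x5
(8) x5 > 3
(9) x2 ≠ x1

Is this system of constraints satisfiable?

Unsatisfiable

From constraint 8: x5 ≥ 4. From constraints 2 and 7: x5 ≤ x2 and x2 ≤ 3, so x5 ≤ 3. But 3 < 4, so no value of x5 works.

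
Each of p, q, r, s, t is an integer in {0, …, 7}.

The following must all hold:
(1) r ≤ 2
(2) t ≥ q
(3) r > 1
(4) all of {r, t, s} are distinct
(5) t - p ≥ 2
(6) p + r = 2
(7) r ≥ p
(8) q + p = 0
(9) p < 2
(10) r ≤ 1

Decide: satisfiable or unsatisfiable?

Unsatisfiable

From constraint 3: r ≥ 2. From constraint 10: r ≤ 1. But 1 < 2, so no value of r works.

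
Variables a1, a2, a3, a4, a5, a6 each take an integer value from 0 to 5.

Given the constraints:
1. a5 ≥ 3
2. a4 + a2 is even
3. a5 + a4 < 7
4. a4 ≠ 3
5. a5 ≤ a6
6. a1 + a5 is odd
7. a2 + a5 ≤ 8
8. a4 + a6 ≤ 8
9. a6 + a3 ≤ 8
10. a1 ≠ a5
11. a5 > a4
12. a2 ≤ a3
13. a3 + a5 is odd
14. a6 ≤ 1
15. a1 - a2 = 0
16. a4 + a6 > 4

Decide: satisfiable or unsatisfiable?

Unsatisfiable

From constraint 1: a5 ≥ 3. From constraints 5 and 14: a5 ≤ a6 and a6 ≤ 1, so a5 ≤ 1. But 1 < 3, so no value of a5 works.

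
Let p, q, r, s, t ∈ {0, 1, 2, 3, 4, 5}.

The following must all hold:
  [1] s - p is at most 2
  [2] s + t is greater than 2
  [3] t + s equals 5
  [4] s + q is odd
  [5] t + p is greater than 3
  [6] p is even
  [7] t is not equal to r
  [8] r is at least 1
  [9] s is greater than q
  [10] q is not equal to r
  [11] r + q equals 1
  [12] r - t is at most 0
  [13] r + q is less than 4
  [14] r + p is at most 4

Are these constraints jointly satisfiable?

Satisfiable

One satisfying assignment is p = 0, q = 0, r = 1, s = 1, t = 4.
For the less obvious constraints — constraint 1: s - p = 1; constraint 2: s + t = 5 — and the others hold by inspection.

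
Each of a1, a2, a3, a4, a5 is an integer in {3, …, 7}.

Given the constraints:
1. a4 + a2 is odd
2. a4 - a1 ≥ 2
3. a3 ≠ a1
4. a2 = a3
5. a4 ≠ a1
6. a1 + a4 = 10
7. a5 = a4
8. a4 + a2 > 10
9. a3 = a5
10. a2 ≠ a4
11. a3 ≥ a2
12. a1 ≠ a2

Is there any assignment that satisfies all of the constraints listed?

Unsatisfiable

From constraints 4, 7, and 9, a2 = a3 = a5 = a4, so a2 = a4. But constraint 10 says a2 ≠ a4. Contradiction.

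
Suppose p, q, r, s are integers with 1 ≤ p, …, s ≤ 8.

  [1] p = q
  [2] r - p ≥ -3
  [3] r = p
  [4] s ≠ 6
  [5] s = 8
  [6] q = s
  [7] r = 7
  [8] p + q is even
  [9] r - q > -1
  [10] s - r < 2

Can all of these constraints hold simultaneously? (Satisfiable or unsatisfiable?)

Unsatisfiable

Constraint 7 fixes r = 7 and constraint 5 fixes s = 8. Constraints 1, 3, and 6 give r = p = q = s, so r = s. But 7 ≠ 8 — contradiction.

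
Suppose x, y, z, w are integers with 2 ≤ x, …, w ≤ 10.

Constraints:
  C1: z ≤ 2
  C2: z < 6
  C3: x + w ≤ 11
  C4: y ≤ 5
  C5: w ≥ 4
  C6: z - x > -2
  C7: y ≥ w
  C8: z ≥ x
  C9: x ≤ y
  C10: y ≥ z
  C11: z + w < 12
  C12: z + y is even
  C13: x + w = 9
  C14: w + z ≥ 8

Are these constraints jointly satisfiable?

From constraints 1 and 8: x ≤ z ≤ 2. From constraints 4 and 7: w ≤ y ≤ 5. Hence x + w ≤ 7. But constraint 13 requires x + w = 9, and 9 > 7. Contradiction.

Unsatisfiable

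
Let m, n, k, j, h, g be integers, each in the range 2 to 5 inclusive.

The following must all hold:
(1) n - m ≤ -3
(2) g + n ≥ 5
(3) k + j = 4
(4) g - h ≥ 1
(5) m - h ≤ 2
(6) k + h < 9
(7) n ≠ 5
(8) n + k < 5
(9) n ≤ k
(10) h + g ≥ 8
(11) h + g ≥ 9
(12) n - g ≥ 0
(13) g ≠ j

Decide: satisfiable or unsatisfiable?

Unsatisfiable

Constraints 1, 4, 5, and 12 give n − g ≥ 0, g − h ≥ 1, h − m ≥ -2, m − n ≥ 3.
Adding all 4 inequalities: the left sides telescope to 0, and the right sides sum to 0 + 1 + (-2) + 3 = 2. So 0 ≥ 2, which is false.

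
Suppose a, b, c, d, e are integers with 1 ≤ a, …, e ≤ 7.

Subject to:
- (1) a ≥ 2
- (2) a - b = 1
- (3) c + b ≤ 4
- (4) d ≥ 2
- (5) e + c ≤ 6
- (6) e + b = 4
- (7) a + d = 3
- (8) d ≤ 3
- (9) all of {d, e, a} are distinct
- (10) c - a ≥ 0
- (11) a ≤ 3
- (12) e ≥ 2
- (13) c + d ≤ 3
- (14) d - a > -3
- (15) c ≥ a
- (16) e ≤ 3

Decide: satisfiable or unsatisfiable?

Unsatisfiable

Constraints 1, 4, 8, 11, 12, and 16 confine each of d, e, a to the 2 values {2, 3}.
Constraint 9 requires all 3 of them to be distinct, but only 2 values are available — impossible by the pigeonhole principle.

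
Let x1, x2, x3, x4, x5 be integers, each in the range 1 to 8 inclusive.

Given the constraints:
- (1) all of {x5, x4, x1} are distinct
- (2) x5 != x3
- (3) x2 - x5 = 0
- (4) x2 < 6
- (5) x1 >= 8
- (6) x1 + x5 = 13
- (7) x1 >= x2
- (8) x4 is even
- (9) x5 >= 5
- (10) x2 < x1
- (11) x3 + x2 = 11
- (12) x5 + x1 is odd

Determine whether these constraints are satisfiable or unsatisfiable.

Take x1 = 8, x2 = 5, x3 = 6, x4 = 6, x5 = 5. Then constraint 3: x2 - x5 = 0; constraint 6: x1 + x5 = 13, and every other listed constraint is also met.

Satisfiable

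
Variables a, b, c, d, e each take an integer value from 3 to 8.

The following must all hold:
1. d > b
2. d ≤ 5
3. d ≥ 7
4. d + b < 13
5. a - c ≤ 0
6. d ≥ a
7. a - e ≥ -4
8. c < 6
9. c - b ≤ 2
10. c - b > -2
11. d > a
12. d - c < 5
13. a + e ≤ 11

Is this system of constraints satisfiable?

From constraint 3: d ≥ 7. From constraint 2: d ≤ 5. But 5 < 7, so no value of d works.

Unsatisfiable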